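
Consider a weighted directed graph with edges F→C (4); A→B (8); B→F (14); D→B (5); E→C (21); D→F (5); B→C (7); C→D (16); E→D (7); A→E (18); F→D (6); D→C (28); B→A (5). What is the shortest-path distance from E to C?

16

Comparing a few candidate routes:
E - D - F - C: 7 + 5 + 4 = 16
E - D - B - F - C: 7 + 5 + 14 + 4 = 30
E - D - B - C: 7 + 5 + 7 = 19
E - C: 21
Best route has total 16.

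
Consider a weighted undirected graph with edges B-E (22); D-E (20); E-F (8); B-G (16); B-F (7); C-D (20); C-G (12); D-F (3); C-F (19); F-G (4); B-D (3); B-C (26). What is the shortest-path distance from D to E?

Checking several routes:
D-F-E: 3 + 8 = 11
D-B-E: 3 + 22 = 25
D-B-F-E: 3 + 7 + 8 = 18
D-E: 20
D-B-G-F-E: 3 + 16 + 4 + 8 = 31
Best route has total 11.

11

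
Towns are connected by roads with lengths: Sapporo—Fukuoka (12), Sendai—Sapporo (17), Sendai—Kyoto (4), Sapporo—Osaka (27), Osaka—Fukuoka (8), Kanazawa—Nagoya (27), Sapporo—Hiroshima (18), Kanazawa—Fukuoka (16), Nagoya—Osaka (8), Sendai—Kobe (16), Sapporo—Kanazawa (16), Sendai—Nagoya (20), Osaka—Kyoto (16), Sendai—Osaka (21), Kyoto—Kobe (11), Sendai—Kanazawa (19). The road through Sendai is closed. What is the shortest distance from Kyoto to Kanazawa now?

Candidate routes:
Kyoto → Osaka → Nagoya → Kanazawa: 16 + 8 + 27 = 51
Kyoto → Osaka → Fukuoka → Kanazawa: 16 + 8 + 16 = 40
Kyoto → Osaka → Sapporo → Fukuoka → Kanazawa: 16 + 27 + 12 + 16 = 71
Kyoto → Osaka → Sapporo → Kanazawa: 16 + 27 + 16 = 59
Kyoto → Osaka → Fukuoka → Sapporo → Kanazawa: 16 + 8 + 12 + 16 = 52
Shortest: 40.

40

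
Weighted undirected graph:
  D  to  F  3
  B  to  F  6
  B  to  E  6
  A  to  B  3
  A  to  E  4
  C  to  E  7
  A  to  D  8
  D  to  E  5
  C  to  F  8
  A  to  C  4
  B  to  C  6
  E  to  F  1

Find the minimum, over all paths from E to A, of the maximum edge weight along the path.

Comparing a few candidate routes:
E -> F -> B -> A: max(1, 6, 3) = 6
E -> A: max(4) = 4
E -> D -> F -> B -> C -> A: max(5, 3, 6, 6, 4) = 6
E -> F -> B -> C -> A: max(1, 6, 6, 4) = 6
Smallest bottleneck: 4.

4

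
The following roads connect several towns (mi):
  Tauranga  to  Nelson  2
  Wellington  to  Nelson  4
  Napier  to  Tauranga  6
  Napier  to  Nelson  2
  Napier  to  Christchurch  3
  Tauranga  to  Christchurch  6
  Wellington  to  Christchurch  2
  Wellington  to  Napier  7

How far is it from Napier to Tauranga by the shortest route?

A few of the Napier→Tauranga routes:
Napier - Christchurch - Wellington - Nelson - Tauranga: 3 + 2 + 4 + 2 = 11
Napier - Nelson - Tauranga: 2 + 2 = 4
Napier - Christchurch - Tauranga: 3 + 6 = 9
Napier - Tauranga: 6
The minimum is 4 mi.

4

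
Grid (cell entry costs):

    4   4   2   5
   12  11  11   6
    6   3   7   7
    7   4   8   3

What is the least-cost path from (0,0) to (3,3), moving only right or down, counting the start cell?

31

Path (0,0) → (0,1) → (0,2) → (0,3) → (1,3) → (2,3) → (3,3): 4 + 4 + 2 + 5 + 6 + 7 + 3 = 31.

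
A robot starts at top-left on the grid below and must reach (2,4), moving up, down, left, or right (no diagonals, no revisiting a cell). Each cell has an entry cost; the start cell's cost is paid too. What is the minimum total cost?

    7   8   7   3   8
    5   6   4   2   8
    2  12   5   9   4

36

One optimal route is (0,0)→(1,0)→(1,1)→(1,2)→(1,3)→(1,4)→(2,4).
Its cost is 7 + 5 + 6 + 4 + 2 + 8 + 4 = 36.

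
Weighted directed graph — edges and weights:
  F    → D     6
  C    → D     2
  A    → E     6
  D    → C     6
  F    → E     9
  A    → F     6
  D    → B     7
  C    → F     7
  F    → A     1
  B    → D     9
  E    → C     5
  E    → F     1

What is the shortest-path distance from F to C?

Paths from F to C:
F - D - C: 6 + 6 = 12
F - E - C: 9 + 5 = 14
F - A - E - C: 1 + 6 + 5 = 12
The minimum is 12.

12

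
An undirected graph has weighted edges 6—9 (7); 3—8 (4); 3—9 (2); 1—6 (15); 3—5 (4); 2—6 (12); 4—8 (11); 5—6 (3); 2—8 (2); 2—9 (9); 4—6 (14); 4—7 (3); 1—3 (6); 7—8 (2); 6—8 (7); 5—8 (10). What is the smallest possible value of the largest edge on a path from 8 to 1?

Checking several routes:
8-6-5-3-1: max(7, 3, 4, 6) = 7
8-6-9-3-1: max(7, 7, 2, 6) = 7
8-3-1: max(4, 6) = 6
The minimum achievable maximum is 6.

6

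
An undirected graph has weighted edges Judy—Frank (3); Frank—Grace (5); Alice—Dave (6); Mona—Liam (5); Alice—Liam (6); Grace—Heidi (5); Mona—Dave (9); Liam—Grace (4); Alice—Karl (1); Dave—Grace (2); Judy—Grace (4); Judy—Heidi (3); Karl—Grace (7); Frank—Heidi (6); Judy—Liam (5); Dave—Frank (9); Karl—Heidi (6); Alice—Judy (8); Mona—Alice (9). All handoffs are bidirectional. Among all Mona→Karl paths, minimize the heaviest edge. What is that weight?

A few of the Mona→Karl routes:
Mona-Liam-Alice-Dave-Grace-Judy-Frank-Heidi-Karl: max(5, 6, 6, 2, 4, 3, 6, 6) = 6
Mona-Liam-Alice-Dave-Grace-Heidi-Karl: max(5, 6, 6, 2, 5, 6) = 6
Mona-Liam-Alice-Dave-Grace-Frank-Judy-Heidi-Karl: max(5, 6, 6, 2, 5, 3, 3, 6) = 6
Mona-Liam-Alice-Dave-Grace-Judy-Heidi-Karl: max(5, 6, 6, 2, 4, 3, 6) = 6
Mona-Liam-Alice-Karl: max(5, 6, 1) = 6
Mona-Liam-Alice-Dave-Grace-Frank-Heidi-Karl: max(5, 6, 6, 2, 5, 6, 6) = 6
The minimum achievable maximum is 6.

6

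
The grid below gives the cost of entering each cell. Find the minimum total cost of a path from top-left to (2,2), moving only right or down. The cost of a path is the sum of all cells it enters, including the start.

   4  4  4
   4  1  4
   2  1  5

15

One optimal route is (0,0) -> (0,1) -> (1,1) -> (2,1) -> (2,2).
Its cost is 4 + 4 + 1 + 1 + 5 = 15.
For comparison, the top-then-right route costs 21.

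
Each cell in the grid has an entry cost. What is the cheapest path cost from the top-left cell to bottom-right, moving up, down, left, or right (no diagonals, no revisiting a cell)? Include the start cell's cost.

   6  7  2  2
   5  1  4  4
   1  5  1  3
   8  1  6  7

Take r0c0 -> r1c0 -> r1c1 -> r1c2 -> r2c2 -> r2c3 -> r3c3 for a total of 6 + 5 + 1 + 4 + 1 + 3 + 7 = 27.

27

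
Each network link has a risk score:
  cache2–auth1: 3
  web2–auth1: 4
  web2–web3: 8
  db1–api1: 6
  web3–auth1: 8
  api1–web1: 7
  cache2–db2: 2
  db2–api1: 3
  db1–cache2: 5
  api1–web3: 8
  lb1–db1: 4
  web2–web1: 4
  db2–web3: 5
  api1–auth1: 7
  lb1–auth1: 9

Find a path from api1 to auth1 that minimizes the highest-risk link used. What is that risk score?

Some routes from api1 to auth1:
api1→auth1: max(7) = 7
api1→db2→cache2→auth1: max(3, 2, 3) = 3
api1→web1→web2→auth1: max(7, 4, 4) = 7
api1→db1→cache2→auth1: max(6, 5, 3) = 6
The minimum achievable maximum is 3.

3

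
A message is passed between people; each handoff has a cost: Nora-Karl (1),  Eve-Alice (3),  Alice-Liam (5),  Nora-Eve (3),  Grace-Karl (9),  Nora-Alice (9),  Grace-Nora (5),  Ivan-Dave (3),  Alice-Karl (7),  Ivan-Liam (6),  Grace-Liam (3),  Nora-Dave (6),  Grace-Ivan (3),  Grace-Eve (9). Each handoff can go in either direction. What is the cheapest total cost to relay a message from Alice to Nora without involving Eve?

Checking several routes:
Alice-Karl-Nora: 7 + 1 = 8
Alice-Nora: 9
Alice-Liam-Grace-Nora: 5 + 3 + 5 = 13
Alice-Liam-Grace-Karl-Nora: 5 + 3 + 9 + 1 = 18
Best route has total 8.

8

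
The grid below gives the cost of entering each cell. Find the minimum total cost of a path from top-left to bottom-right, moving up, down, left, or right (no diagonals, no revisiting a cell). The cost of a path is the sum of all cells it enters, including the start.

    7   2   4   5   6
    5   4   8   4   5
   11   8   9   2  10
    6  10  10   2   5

Take [0,0] -> [0,1] -> [0,2] -> [0,3] -> [1,3] -> [2,3] -> [3,3] -> [3,4] for a total of 7 + 2 + 4 + 5 + 4 + 2 + 2 + 5 = 31.

31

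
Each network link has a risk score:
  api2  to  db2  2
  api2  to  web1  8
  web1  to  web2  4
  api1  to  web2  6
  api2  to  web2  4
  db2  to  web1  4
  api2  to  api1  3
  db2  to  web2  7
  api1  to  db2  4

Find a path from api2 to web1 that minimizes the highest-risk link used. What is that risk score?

4

Comparing a few candidate routes:
api2→web2→web1: max(4, 4) = 4
api2→api1→db2→web1: max(3, 4, 4) = 4
api2→db2→web1: max(2, 4) = 4
api2→db2→api1→web2→web1: max(2, 4, 6, 4) = 6
Smallest bottleneck: 4.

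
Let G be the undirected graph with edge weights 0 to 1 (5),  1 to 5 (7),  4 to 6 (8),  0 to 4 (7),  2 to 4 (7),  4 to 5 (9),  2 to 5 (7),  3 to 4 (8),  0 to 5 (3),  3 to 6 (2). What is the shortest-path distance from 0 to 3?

Checking several routes:
0 - 5 - 4 - 3: 3 + 9 + 8 = 20
0 - 5 - 4 - 6 - 3: 3 + 9 + 8 + 2 = 22
0 - 4 - 6 - 3: 7 + 8 + 2 = 17
0 - 4 - 3: 7 + 8 = 15
The minimum is 15.

15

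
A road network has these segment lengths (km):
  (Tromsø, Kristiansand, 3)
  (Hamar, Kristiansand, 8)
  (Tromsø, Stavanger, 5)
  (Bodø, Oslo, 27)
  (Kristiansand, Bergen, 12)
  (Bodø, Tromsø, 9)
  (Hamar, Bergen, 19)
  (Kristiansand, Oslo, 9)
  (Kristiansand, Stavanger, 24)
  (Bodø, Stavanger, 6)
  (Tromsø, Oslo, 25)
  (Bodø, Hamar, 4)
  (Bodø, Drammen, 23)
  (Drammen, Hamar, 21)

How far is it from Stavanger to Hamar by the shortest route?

Checking several routes:
Stavanger -> Tromsø -> Bodø -> Hamar: 5 + 9 + 4 = 18
Stavanger -> Kristiansand -> Hamar: 24 + 8 = 32
Stavanger -> Tromsø -> Kristiansand -> Hamar: 5 + 3 + 8 = 16
Stavanger -> Tromsø -> Kristiansand -> Bergen -> Hamar: 5 + 3 + 12 + 19 = 39
Stavanger -> Bodø -> Hamar: 6 + 4 = 10
Stavanger -> Bodø -> Tromsø -> Kristiansand -> Hamar: 6 + 9 + 3 + 8 = 26
The minimum is 10 km.

10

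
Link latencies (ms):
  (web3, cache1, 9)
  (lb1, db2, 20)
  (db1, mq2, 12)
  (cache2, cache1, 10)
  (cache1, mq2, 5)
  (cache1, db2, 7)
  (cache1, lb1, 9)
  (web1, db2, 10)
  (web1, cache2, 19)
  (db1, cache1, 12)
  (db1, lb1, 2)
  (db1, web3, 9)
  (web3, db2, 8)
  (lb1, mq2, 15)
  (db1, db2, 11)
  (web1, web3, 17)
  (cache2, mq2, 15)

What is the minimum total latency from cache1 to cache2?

Checking several routes:
cache1 → lb1 → db1 → mq2 → cache2: 9 + 2 + 12 + 15 = 38
cache1 → db2 → web1 → cache2: 7 + 10 + 19 = 36
cache1 → mq2 → cache2: 5 + 15 = 20
cache1 → cache2: 10
Shortest: 10 ms.

10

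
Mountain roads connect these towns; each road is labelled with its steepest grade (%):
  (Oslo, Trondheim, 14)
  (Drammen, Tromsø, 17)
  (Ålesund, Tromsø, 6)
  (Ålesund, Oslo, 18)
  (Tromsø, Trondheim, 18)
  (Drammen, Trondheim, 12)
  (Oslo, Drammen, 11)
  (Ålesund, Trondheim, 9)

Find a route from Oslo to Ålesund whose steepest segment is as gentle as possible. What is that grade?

12

Comparing a few candidate routes:
Oslo -> Trondheim -> Drammen -> Tromsø -> Ålesund: max(14, 12, 17, 6) = 17
Oslo -> Trondheim -> Ålesund: max(14, 9) = 14
Oslo -> Drammen -> Tromsø -> Ålesund: max(11, 17, 6) = 17
Oslo -> Ålesund: max(18) = 18
Oslo -> Drammen -> Trondheim -> Ålesund: max(11, 12, 9) = 12
Smallest bottleneck: 12%.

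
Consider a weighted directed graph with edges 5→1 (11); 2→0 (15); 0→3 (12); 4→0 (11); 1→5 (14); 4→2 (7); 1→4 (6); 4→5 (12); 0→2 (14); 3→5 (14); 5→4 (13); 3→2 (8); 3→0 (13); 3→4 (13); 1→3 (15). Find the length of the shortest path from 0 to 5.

Routes from 0 to 5:
0-3-5: 12 + 14 = 26
0-3-4-5: 12 + 13 + 12 = 37
Shortest: 26.

26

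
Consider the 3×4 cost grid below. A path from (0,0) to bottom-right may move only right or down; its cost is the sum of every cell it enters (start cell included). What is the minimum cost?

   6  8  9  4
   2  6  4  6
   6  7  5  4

27

Path [0,0] [1,0] [1,1] [1,2] [2,2] [2,3]: 6 + 2 + 6 + 4 + 5 + 4 = 27.
(Top row then right column would cost 37.)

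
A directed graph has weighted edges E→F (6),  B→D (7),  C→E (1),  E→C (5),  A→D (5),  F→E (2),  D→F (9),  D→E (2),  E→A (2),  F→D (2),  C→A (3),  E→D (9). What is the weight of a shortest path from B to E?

9

Paths from B to E:
B-D-E: 7 + 2 = 9
B-D-F-E: 7 + 9 + 2 = 18
Best route has total 9.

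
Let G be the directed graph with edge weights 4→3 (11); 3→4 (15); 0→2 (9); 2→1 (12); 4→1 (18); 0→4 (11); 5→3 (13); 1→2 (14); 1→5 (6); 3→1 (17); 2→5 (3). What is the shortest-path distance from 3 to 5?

23

Routes from 3 to 5:
3-1-2-5: 17 + 14 + 3 = 34
3-4-1-5: 15 + 18 + 6 = 39
3-4-1-2-5: 15 + 18 + 14 + 3 = 50
3-1-5: 17 + 6 = 23
Shortest: 23.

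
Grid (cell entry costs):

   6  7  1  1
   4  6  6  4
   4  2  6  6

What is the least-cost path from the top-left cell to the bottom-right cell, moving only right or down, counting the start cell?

25

One optimal route is r0c0 -> r0c1 -> r0c2 -> r0c3 -> r1c3 -> r2c3.
Its cost is 6 + 7 + 1 + 1 + 4 + 6 = 25.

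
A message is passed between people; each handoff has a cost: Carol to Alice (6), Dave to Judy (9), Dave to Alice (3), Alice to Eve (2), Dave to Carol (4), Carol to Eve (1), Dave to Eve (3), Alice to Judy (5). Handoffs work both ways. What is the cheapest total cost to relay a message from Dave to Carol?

4

Checking several routes:
Dave -> Eve -> Alice -> Carol: 3 + 2 + 6 = 11
Dave -> Carol: 4
Dave -> Alice -> Eve -> Carol: 3 + 2 + 1 = 6
Dave -> Eve -> Carol: 3 + 1 = 4
Dave -> Alice -> Carol: 3 + 6 = 9
Shortest: 4.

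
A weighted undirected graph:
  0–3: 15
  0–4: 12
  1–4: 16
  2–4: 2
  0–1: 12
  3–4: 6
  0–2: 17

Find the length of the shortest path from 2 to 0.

Comparing a few candidate routes:
2-0: 17
2-4-0: 2 + 12 = 14
2-4-3-0: 2 + 6 + 15 = 23
The minimum is 14.

14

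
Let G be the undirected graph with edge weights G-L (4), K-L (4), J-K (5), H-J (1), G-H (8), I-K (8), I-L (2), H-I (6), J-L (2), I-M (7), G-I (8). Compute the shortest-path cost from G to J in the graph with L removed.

Paths from G to J avoiding L:
G-H-J: 8 + 1 = 9
G-H-I-K-J: 8 + 6 + 8 + 5 = 27
G-I-K-J: 8 + 8 + 5 = 21
G-I-H-J: 8 + 6 + 1 = 15
The minimum is 9.

9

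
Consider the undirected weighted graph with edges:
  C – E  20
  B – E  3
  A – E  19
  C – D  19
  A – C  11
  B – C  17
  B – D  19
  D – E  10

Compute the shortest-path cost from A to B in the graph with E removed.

Routes from A to B avoiding E:
A - C - B: 11 + 17 = 28
A - C - D - B: 11 + 19 + 19 = 49
Shortest: 28.

28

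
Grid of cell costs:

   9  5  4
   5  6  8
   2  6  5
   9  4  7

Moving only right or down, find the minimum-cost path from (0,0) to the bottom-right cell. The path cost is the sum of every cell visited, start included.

Take (0,0) → (1,0) → (2,0) → (2,1) → (3,1) → (3,2) for a total of 9 + 5 + 2 + 6 + 4 + 7 = 33.
For comparison, the top-then-right route costs 38.

33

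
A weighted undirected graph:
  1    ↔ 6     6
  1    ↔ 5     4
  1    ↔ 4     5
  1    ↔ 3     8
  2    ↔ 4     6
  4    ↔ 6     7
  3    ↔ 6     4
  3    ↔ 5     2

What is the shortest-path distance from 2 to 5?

Checking several routes:
2→4→1→5: 6 + 5 + 4 = 15
2→4→1→3→5: 6 + 5 + 8 + 2 = 21
2→4→1→6→3→5: 6 + 5 + 6 + 4 + 2 = 23
2→4→6→3→5: 6 + 7 + 4 + 2 = 19
Best route has total 15.

15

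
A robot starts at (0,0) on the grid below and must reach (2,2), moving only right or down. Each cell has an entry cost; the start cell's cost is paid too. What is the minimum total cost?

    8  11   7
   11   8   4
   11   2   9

38

One optimal route is r0c0 → r0c1 → r1c1 → r2c1 → r2c2.
Its cost is 8 + 11 + 8 + 2 + 9 = 38.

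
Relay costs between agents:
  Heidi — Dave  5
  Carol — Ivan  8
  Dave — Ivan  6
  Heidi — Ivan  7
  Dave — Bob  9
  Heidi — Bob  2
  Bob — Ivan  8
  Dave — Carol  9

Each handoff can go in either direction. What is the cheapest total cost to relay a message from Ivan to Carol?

8

Some routes from Ivan to Carol:
Ivan - Dave - Carol: 6 + 9 = 15
Ivan - Heidi - Dave - Carol: 7 + 5 + 9 = 21
Ivan - Carol: 8
Best route has total 8.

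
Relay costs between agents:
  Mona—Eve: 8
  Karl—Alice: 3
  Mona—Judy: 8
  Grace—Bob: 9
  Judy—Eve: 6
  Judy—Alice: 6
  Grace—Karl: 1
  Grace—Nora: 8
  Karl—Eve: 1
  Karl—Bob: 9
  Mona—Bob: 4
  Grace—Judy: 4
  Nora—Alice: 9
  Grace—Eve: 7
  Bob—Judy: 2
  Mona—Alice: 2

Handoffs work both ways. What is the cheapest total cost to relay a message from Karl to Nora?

Some routes from Karl to Nora:
Karl -> Eve -> Judy -> Grace -> Nora: 1 + 6 + 4 + 8 = 19
Karl -> Grace -> Nora: 1 + 8 = 9
Karl -> Alice -> Nora: 3 + 9 = 12
Karl -> Eve -> Grace -> Nora: 1 + 7 + 8 = 16
The minimum is 9.

9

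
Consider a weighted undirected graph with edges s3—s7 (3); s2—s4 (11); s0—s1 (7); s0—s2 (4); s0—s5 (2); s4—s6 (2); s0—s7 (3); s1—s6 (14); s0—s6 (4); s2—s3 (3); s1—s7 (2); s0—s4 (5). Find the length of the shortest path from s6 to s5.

6

Comparing a few candidate routes:
s6 -> s0 -> s5: 4 + 2 = 6
s6 -> s4 -> s2 -> s0 -> s5: 2 + 11 + 4 + 2 = 19
s6 -> s1 -> s7 -> s0 -> s5: 14 + 2 + 3 + 2 = 21
s6 -> s4 -> s0 -> s5: 2 + 5 + 2 = 9
Best route has total 6.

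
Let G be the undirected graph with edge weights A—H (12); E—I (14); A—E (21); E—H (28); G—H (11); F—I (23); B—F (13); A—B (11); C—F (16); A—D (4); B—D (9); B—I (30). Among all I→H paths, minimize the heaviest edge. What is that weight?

A few of the I→H routes:
I - F - B - D - A - E - H: max(23, 13, 9, 4, 21, 28) = 28
I - F - B - D - A - H: max(23, 13, 9, 4, 12) = 23
I - F - B - A - E - H: max(23, 13, 11, 21, 28) = 28
I - E - A - H: max(14, 21, 12) = 21
I - F - B - A - H: max(23, 13, 11, 12) = 23
I - E - H: max(14, 28) = 28
Best route has worst link 21.

21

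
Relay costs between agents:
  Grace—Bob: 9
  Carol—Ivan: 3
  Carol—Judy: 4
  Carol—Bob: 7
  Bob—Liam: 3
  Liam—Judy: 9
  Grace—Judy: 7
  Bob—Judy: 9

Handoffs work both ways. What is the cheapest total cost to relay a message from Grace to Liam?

Checking several routes:
Grace → Judy → Carol → Bob → Liam: 7 + 4 + 7 + 3 = 21
Grace → Judy → Liam: 7 + 9 = 16
Grace → Judy → Bob → Liam: 7 + 9 + 3 = 19
Grace → Bob → Liam: 9 + 3 = 12
Grace → Bob → Judy → Liam: 9 + 9 + 9 = 27
The minimum is 12.

12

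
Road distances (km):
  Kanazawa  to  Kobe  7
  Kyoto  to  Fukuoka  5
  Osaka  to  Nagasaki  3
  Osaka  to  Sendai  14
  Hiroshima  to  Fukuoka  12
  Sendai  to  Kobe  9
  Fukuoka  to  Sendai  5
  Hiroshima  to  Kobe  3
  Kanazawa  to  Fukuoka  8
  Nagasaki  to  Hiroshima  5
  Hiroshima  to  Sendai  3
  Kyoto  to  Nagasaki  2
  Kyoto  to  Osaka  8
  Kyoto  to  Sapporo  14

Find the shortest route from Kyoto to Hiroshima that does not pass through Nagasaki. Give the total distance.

13

Some routes from Kyoto to Hiroshima avoiding Nagasaki:
Kyoto → Fukuoka → Kanazawa → Kobe → Hiroshima: 5 + 8 + 7 + 3 = 23
Kyoto → Fukuoka → Sendai → Kobe → Hiroshima: 5 + 5 + 9 + 3 = 22
Kyoto → Fukuoka → Hiroshima: 5 + 12 = 17
Kyoto → Fukuoka → Sendai → Hiroshima: 5 + 5 + 3 = 13
The minimum is 13 km.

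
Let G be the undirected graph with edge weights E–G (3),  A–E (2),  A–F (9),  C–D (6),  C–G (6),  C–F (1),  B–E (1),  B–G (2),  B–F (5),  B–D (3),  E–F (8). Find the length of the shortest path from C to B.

6

A few of the C→B routes:
C -> G -> E -> B: 6 + 3 + 1 = 10
C -> D -> B: 6 + 3 = 9
C -> F -> B: 1 + 5 = 6
C -> F -> E -> B: 1 + 8 + 1 = 10
C -> G -> B: 6 + 2 = 8
C -> F -> A -> E -> B: 1 + 9 + 2 + 1 = 13
Best route has total 6.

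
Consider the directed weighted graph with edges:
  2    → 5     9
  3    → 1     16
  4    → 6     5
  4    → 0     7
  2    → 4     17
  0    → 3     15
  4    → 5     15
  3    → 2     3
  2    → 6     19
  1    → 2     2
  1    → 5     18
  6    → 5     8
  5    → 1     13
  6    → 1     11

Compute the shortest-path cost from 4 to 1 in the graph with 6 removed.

28

Routes from 4 to 1 avoiding 6:
4 -> 0 -> 3 -> 1: 7 + 15 + 16 = 38
4 -> 0 -> 3 -> 2 -> 5 -> 1: 7 + 15 + 3 + 9 + 13 = 47
4 -> 5 -> 1: 15 + 13 = 28
The minimum is 28.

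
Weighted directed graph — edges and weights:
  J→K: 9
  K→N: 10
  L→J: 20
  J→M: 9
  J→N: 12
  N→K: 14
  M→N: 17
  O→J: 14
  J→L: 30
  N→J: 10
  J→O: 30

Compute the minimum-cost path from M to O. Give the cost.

Candidate routes:
M→N→J→O: 17 + 10 + 30 = 57
The minimum is 57.

57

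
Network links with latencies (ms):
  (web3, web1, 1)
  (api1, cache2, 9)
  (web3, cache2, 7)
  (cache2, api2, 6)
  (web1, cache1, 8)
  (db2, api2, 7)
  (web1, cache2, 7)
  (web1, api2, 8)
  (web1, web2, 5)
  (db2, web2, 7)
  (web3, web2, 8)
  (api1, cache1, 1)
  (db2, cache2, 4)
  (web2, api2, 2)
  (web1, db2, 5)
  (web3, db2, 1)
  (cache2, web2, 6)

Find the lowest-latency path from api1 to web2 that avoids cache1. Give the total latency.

15

Comparing a few candidate routes:
api1 -> cache2 -> web2: 9 + 6 = 15
api1 -> cache2 -> db2 -> web3 -> web1 -> web2: 9 + 4 + 1 + 1 + 5 = 20
api1 -> cache2 -> api2 -> web2: 9 + 6 + 2 = 17
api1 -> cache2 -> db2 -> web2: 9 + 4 + 7 = 20
The minimum is 15 ms.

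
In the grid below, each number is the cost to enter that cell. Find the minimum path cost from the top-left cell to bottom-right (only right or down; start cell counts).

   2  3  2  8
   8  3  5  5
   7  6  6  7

24

Cheapest: r0c0 -> r0c1 -> r0c2 -> r1c2 -> r1c3 -> r2c3
  2 + 3 + 2 + 5 + 5 + 7 = 24
For comparison, the top-then-right route costs 27.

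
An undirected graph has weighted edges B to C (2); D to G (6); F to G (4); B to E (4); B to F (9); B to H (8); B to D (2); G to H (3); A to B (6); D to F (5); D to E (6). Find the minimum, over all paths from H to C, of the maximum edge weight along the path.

A few of the H→C routes:
H -> B -> C: max(8, 2) = 8
H -> G -> F -> D -> B -> C: max(3, 4, 5, 2, 2) = 5
H -> G -> D -> F -> B -> C: max(3, 6, 5, 9, 2) = 9
H -> G -> D -> B -> C: max(3, 6, 2, 2) = 6
H -> G -> D -> E -> B -> C: max(3, 6, 6, 4, 2) = 6
H -> G -> F -> D -> E -> B -> C: max(3, 4, 5, 6, 4, 2) = 6
The minimum achievable maximum is 5.

5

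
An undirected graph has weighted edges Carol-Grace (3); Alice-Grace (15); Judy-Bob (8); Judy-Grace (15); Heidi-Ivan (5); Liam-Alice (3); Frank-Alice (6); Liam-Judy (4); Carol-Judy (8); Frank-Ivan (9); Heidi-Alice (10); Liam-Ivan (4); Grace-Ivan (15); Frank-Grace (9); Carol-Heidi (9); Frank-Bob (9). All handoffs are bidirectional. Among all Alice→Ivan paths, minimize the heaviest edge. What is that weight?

Checking several routes:
Alice→Frank→Ivan: max(6, 9) = 9
Alice→Frank→Bob→Judy→Liam→Ivan: max(6, 9, 8, 4, 4) = 9
Alice→Liam→Ivan: max(3, 4) = 4
Alice→Frank→Bob→Judy→Carol→Heidi→Ivan: max(6, 9, 8, 8, 9, 5) = 9
The minimum achievable maximum is 4.

4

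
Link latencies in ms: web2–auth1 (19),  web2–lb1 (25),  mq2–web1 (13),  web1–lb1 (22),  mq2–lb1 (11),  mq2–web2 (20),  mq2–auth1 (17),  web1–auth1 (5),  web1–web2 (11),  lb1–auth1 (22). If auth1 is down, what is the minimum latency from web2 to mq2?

20

Comparing a few candidate routes:
web2 -> lb1 -> mq2: 25 + 11 = 36
web2 -> mq2: 20
web2 -> web1 -> lb1 -> mq2: 11 + 22 + 11 = 44
web2 -> web1 -> mq2: 11 + 13 = 24
The minimum is 20 ms.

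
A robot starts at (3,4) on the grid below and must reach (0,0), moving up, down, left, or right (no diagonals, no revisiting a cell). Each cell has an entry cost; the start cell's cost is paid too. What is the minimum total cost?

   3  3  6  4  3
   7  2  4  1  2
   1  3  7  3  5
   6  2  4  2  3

Path [3,4] [3,3] [2,3] [1,3] [1,2] [1,1] [0,1] [0,0]: 3 + 2 + 3 + 1 + 4 + 2 + 3 + 3 = 21.

21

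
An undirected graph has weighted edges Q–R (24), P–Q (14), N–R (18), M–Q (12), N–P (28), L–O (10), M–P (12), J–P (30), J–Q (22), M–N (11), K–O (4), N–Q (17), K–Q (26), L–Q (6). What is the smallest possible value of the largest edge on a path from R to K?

18

Comparing a few candidate routes:
R-N-M-Q-L-O-K: max(18, 11, 12, 6, 10, 4) = 18
R-N-M-P-Q-L-O-K: max(18, 11, 12, 14, 6, 10, 4) = 18
R-N-Q-L-O-K: max(18, 17, 6, 10, 4) = 18
The minimum achievable maximum is 18.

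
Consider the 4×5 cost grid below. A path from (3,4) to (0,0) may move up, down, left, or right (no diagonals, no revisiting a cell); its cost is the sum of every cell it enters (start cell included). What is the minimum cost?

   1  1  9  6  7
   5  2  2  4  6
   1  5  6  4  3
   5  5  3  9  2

19

Cheapest: (3,4) (2,4) (2,3) (1,3) (1,2) (1,1) (0,1) (0,0)
  2 + 3 + 4 + 4 + 2 + 2 + 1 + 1 = 19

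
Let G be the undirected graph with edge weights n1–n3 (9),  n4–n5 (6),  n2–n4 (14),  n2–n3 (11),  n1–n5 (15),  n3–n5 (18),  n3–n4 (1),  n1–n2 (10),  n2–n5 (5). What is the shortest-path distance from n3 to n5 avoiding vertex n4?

Some routes from n3 to n5 avoiding n4:
n3→n2→n5: 11 + 5 = 16
n3→n5: 18
n3→n1→n2→n5: 9 + 10 + 5 = 24
The minimum is 16.

16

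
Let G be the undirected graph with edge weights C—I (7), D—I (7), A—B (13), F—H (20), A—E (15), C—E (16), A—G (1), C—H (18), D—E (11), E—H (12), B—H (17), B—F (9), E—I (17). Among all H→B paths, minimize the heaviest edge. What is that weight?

15

Checking several routes:
H → C → E → A → B: max(18, 16, 15, 13) = 18
H → E → A → B: max(12, 15, 13) = 15
H → B: max(17) = 17
The minimum achievable maximum is 15.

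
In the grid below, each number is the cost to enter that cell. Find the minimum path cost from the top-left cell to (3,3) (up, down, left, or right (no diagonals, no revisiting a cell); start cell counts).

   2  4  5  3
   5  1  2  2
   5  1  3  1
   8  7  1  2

14

Cheapest: (0,0)→(0,1)→(1,1)→(1,2)→(1,3)→(2,3)→(3,3)
  2 + 4 + 1 + 2 + 2 + 1 + 2 = 14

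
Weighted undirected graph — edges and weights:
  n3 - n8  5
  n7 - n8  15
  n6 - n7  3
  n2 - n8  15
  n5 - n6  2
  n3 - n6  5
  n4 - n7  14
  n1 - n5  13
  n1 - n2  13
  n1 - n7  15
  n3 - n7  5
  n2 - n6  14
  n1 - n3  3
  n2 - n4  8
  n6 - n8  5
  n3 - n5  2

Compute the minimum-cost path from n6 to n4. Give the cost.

A few of the n6→n4 routes:
n6 -> n8 -> n2 -> n4: 5 + 15 + 8 = 28
n6 -> n5 -> n3 -> n7 -> n4: 2 + 2 + 5 + 14 = 23
n6 -> n2 -> n4: 14 + 8 = 22
n6 -> n7 -> n4: 3 + 14 = 17
n6 -> n3 -> n7 -> n4: 5 + 5 + 14 = 24
The minimum is 17.

17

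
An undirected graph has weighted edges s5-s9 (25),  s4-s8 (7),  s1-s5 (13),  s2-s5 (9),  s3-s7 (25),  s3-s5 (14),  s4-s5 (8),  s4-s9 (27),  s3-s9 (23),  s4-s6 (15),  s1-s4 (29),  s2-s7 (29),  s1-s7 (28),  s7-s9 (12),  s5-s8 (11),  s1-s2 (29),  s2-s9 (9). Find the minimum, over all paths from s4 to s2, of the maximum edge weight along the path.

9

Comparing a few candidate routes:
s4 - s8 - s5 - s2: max(7, 11, 9) = 11
s4 - s5 - s3 - s7 - s9 - s2: max(8, 14, 25, 12, 9) = 25
s4 - s5 - s3 - s9 - s2: max(8, 14, 23, 9) = 23
s4 - s5 - s9 - s2: max(8, 25, 9) = 25
s4 - s8 - s5 - s3 - s9 - s2: max(7, 11, 14, 23, 9) = 23
s4 - s5 - s2: max(8, 9) = 9
Smallest bottleneck: 9.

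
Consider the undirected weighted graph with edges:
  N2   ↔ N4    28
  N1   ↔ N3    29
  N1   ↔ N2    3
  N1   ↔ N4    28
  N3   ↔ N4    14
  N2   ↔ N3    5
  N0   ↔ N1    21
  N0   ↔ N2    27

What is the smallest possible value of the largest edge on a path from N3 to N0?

21

Checking several routes:
N3→N4→N2→N1→N0: max(14, 28, 3, 21) = 28
N3→N2→N4→N1→N0: max(5, 28, 28, 21) = 28
N3→N2→N1→N0: max(5, 3, 21) = 21
N3→N2→N0: max(5, 27) = 27
Best route has worst link 21.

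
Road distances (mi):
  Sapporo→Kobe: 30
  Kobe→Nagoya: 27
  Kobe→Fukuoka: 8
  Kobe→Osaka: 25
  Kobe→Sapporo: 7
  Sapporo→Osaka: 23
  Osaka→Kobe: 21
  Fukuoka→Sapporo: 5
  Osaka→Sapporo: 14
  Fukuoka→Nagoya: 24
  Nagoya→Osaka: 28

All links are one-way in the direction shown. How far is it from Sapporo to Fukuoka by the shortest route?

Paths from Sapporo to Fukuoka:
Sapporo -> Osaka -> Kobe -> Fukuoka: 23 + 21 + 8 = 52
Sapporo -> Kobe -> Fukuoka: 30 + 8 = 38
Shortest: 38 mi.

38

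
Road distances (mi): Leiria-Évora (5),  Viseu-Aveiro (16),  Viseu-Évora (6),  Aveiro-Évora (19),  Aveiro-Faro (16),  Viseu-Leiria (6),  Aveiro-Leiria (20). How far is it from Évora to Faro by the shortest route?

A few of the Évora→Faro routes:
Évora - Aveiro - Faro: 19 + 16 = 35
Évora - Viseu - Aveiro - Faro: 6 + 16 + 16 = 38
Évora - Leiria - Viseu - Aveiro - Faro: 5 + 6 + 16 + 16 = 43
Évora - Leiria - Aveiro - Faro: 5 + 20 + 16 = 41
Best route has total 35 mi.

35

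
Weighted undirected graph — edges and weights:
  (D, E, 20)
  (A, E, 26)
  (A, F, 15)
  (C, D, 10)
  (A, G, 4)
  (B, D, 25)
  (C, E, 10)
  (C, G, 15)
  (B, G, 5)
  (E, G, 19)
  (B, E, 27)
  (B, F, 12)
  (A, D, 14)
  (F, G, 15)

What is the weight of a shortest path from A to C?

19

A few of the A→C routes:
A - E - C: 26 + 10 = 36
A - D - C: 14 + 10 = 24
A - G - E - C: 4 + 19 + 10 = 33
A - G - C: 4 + 15 = 19
Shortest: 19.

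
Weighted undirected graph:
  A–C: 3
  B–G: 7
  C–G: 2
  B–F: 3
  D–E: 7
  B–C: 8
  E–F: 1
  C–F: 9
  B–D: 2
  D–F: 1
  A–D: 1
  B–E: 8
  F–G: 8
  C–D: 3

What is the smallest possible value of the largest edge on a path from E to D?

1

Checking several routes:
E -> F -> B -> G -> C -> D: max(1, 3, 7, 2, 3) = 7
E -> F -> D: max(1, 1) = 1
E -> D: max(7) = 7
E -> F -> B -> D: max(1, 3, 2) = 3
Best route has worst link 1.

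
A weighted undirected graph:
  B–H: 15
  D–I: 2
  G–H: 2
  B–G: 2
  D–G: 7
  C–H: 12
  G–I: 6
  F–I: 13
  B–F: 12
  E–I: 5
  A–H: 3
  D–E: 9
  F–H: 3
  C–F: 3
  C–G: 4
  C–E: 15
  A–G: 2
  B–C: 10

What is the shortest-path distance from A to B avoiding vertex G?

A few of the A→B routes:
A -> H -> F -> I -> E -> C -> B: 3 + 3 + 13 + 5 + 15 + 10 = 49
A -> H -> C -> B: 3 + 12 + 10 = 25
A -> H -> C -> F -> B: 3 + 12 + 3 + 12 = 30
A -> H -> B: 3 + 15 = 18
A -> H -> F -> B: 3 + 3 + 12 = 18
A -> H -> F -> C -> B: 3 + 3 + 3 + 10 = 19
Best route has total 18.

18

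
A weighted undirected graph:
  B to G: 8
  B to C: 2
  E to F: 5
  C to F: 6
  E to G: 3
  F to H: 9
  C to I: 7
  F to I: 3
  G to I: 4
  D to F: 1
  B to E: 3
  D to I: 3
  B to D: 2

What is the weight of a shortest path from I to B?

5

A few of the I→B routes:
I -> G -> E -> B: 4 + 3 + 3 = 10
I -> D -> B: 3 + 2 = 5
I -> F -> C -> B: 3 + 6 + 2 = 11
I -> F -> D -> B: 3 + 1 + 2 = 6
I -> C -> B: 7 + 2 = 9
Best route has total 5.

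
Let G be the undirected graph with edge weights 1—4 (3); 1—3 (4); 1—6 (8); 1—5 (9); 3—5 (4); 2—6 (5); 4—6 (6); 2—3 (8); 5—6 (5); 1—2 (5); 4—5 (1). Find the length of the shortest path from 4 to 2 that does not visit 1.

11

Candidate routes:
4 - 6 - 2: 6 + 5 = 11
4 - 5 - 3 - 2: 1 + 4 + 8 = 13
4 - 6 - 5 - 3 - 2: 6 + 5 + 4 + 8 = 23
4 - 5 - 6 - 2: 1 + 5 + 5 = 11
The minimum is 11.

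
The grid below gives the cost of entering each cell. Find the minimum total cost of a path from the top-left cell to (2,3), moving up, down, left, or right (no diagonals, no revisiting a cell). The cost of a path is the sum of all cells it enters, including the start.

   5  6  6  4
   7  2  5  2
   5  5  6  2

22

Best path: (0,0) (0,1) (1,1) (1,2) (1,3) (2,3)
Cost: 5 + 6 + 2 + 5 + 2 + 2 = 22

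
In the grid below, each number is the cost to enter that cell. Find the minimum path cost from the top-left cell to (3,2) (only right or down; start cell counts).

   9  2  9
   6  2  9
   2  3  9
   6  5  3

24

Take [0,0]→[0,1]→[1,1]→[2,1]→[3,1]→[3,2] for a total of 9 + 2 + 2 + 3 + 5 + 3 = 24.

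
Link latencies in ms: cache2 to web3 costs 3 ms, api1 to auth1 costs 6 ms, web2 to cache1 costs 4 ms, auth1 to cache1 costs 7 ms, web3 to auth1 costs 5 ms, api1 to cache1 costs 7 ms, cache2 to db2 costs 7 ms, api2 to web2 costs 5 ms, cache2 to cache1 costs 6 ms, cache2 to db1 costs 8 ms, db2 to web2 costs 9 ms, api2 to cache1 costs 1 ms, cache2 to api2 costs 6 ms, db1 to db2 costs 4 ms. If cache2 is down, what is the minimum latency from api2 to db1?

Paths from api2 to db1 avoiding cache2:
api2-cache1-web2-db2-db1: 1 + 4 + 9 + 4 = 18
api2-web2-db2-db1: 5 + 9 + 4 = 18
Best route has total 18 ms.

18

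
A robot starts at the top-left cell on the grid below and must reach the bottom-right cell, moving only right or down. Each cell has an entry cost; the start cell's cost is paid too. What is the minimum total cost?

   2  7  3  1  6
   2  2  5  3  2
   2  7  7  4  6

22

Path (0,0) (1,0) (1,1) (1,2) (1,3) (1,4) (2,4): 2 + 2 + 2 + 5 + 3 + 2 + 6 = 22.
(Top row then right column would cost 27.)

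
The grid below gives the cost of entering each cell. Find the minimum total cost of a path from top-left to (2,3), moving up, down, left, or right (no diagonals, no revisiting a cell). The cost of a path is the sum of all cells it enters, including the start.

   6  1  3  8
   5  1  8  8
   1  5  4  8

25

Cheapest: r0c0→r0c1→r1c1→r2c1→r2c2→r2c3
  6 + 1 + 1 + 5 + 4 + 8 = 25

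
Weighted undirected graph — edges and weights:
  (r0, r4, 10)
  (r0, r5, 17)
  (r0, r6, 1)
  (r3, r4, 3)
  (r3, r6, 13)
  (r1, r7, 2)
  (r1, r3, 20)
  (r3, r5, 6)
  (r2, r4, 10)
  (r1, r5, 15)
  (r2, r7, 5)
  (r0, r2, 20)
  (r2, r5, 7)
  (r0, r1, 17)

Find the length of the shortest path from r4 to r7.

Comparing a few candidate routes:
r4 - r3 - r1 - r7: 3 + 20 + 2 = 25
r4 - r3 - r5 - r2 - r7: 3 + 6 + 7 + 5 = 21
r4 - r2 - r7: 10 + 5 = 15
Shortest: 15.

15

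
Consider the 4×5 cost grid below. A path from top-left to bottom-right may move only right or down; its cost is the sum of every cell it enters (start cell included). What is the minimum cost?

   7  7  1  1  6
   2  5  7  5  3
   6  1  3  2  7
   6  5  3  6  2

28

Path r0c0→r1c0→r1c1→r2c1→r2c2→r2c3→r3c3→r3c4: 7 + 2 + 5 + 1 + 3 + 2 + 6 + 2 = 28.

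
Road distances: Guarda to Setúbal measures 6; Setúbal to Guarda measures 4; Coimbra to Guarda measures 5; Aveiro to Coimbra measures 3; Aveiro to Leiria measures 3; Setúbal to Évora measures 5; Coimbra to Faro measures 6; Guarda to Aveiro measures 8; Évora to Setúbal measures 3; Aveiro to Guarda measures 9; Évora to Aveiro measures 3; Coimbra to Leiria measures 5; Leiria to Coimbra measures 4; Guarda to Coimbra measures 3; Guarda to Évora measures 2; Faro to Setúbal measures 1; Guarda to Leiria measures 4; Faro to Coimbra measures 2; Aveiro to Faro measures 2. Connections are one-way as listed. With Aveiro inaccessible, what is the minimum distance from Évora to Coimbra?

Routes from Évora to Coimbra avoiding Aveiro:
Évora -> Setúbal -> Guarda -> Coimbra: 3 + 4 + 3 = 10
Évora -> Setúbal -> Guarda -> Leiria -> Coimbra: 3 + 4 + 4 + 4 = 15
The minimum is 10.

10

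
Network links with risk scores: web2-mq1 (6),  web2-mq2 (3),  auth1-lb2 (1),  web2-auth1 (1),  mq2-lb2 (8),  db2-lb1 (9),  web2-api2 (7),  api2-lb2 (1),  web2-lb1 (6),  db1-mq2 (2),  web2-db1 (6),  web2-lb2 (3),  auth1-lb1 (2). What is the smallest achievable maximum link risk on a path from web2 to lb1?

2

A few of the web2→lb1 routes:
web2→lb1: max(6) = 6
web2→auth1→lb1: max(1, 2) = 2
web2→lb2→auth1→lb1: max(3, 1, 2) = 3
Smallest bottleneck: 2.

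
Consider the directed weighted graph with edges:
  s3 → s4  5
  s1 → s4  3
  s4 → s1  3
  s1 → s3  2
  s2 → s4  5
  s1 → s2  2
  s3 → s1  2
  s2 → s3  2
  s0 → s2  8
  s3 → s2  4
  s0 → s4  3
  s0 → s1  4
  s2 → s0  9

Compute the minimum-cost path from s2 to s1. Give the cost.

4

Some routes from s2 to s1:
s2→s0→s1: 9 + 4 = 13
s2→s4→s1: 5 + 3 = 8
s2→s3→s4→s1: 2 + 5 + 3 = 10
s2→s3→s1: 2 + 2 = 4
Shortest: 4.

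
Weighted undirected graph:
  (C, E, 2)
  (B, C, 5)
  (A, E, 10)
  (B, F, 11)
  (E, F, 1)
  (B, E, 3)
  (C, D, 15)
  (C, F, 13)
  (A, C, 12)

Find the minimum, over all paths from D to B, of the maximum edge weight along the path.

Some routes from D to B:
D-C-A-E-F-B: max(15, 12, 10, 1, 11) = 15
D-C-E-B: max(15, 2, 3) = 15
D-C-B: max(15, 5) = 15
D-C-E-F-B: max(15, 2, 1, 11) = 15
Best route has worst link 15.

15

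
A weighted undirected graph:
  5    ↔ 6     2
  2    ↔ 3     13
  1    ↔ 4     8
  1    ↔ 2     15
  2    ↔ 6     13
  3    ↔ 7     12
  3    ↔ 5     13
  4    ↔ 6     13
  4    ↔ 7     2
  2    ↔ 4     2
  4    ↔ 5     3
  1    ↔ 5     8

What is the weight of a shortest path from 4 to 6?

5

A few of the 4→6 routes:
4 -> 2 -> 1 -> 5 -> 6: 2 + 15 + 8 + 2 = 27
4 -> 7 -> 3 -> 5 -> 6: 2 + 12 + 13 + 2 = 29
4 -> 5 -> 6: 3 + 2 = 5
4 -> 1 -> 5 -> 6: 8 + 8 + 2 = 18
4 -> 6: 13
4 -> 2 -> 6: 2 + 13 = 15
Best route has total 5.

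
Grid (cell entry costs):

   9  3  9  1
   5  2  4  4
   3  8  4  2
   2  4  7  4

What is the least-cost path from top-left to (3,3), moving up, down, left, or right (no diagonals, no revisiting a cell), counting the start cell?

28

Path (0,0) -> (0,1) -> (1,1) -> (1,2) -> (1,3) -> (2,3) -> (3,3): 9 + 3 + 2 + 4 + 4 + 2 + 4 = 28.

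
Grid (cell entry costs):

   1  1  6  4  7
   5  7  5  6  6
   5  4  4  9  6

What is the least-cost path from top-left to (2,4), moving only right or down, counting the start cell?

30

Take [0,0] [0,1] [0,2] [0,3] [1,3] [1,4] [2,4] for a total of 1 + 1 + 6 + 4 + 6 + 6 + 6 = 30.
For comparison, the top-then-right route costs 31.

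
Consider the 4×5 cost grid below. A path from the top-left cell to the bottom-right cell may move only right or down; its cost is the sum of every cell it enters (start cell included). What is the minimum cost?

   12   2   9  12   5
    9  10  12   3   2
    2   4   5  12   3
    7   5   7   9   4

Best path: [0,0] → [0,1] → [0,2] → [0,3] → [1,3] → [1,4] → [2,4] → [3,4]
Cost: 12 + 2 + 9 + 12 + 3 + 2 + 3 + 4 = 47

47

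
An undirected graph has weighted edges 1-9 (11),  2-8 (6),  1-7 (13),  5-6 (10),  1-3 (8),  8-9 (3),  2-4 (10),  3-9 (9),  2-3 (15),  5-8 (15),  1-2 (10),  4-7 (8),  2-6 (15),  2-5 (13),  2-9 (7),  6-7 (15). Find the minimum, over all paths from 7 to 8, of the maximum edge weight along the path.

Checking several routes:
7 → 4 → 2 → 8: max(8, 10, 6) = 10
7 → 4 → 2 → 1 → 9 → 8: max(8, 10, 10, 11, 3) = 11
7 → 4 → 2 → 1 → 3 → 9 → 8: max(8, 10, 10, 8, 9, 3) = 10
7 → 4 → 2 → 9 → 8: max(8, 10, 7, 3) = 10
The minimum achievable maximum is 10.

10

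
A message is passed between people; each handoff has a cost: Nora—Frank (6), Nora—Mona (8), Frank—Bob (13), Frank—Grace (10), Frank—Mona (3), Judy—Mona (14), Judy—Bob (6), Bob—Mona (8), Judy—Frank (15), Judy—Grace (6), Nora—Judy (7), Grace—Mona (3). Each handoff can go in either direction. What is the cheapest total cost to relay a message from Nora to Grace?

11

Some routes from Nora to Grace:
Nora → Frank → Grace: 6 + 10 = 16
Nora → Frank → Mona → Grace: 6 + 3 + 3 = 12
Nora → Judy → Grace: 7 + 6 = 13
Nora → Mona → Grace: 8 + 3 = 11
Nora → Judy → Mona → Grace: 7 + 14 + 3 = 24
Nora → Mona → Frank → Grace: 8 + 3 + 10 = 21
Shortest: 11.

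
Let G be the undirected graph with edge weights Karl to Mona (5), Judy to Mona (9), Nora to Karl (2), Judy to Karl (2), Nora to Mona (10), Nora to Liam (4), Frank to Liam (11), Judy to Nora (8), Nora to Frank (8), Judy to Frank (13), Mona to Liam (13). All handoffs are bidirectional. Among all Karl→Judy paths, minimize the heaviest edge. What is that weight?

Comparing a few candidate routes:
Karl - Mona - Judy: max(5, 9) = 9
Karl - Mona - Nora - Judy: max(5, 10, 8) = 10
Karl - Judy: max(2) = 2
Karl - Nora - Judy: max(2, 8) = 8
Best route has worst link 2.

2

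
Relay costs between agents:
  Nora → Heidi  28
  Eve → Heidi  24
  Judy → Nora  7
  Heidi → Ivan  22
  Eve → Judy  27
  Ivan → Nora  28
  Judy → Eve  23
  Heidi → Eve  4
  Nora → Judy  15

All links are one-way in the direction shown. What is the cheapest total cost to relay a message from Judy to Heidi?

35

Paths from Judy to Heidi:
Judy-Nora-Heidi: 7 + 28 = 35
Judy-Eve-Heidi: 23 + 24 = 47
The minimum is 35.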